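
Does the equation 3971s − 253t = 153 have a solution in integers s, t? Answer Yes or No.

By Bézout, 3971s − 253t = 153 has integer solutions iff gcd(3971, 253) | 153.
Euclid: 3971 = 15·253 + 176; 253 = 1·176 + 77; 176 = 2·77 + 22; 77 = 3·22 + 11; 22 = 2·11 + 0. gcd = 11; 153 mod 11 = 10. No.

No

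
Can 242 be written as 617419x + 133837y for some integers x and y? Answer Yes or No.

gcd(617419, 133837): 617419 = 4·133837 + 82071; 133837 = 1·82071 + 51766; 82071 = 1·51766 + 30305; 51766 = 1·30305 + 21461; 30305 = 1·21461 + 8844; 21461 = 2·8844 + 3773; 8844 = 2·3773 + 1298; 3773 = 2·1298 + 1177; 1298 = 1·1177 + 121; 1177 = 9·121 + 88; 121 = 1·88 + 33; 88 = 2·33 + 22; 33 = 1·22 + 11; 22 = 2·11 + 0 → 11
11 divides 242, so a solution exists.

Yes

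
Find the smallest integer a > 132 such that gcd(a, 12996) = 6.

gcd(a, 12996) = 6 forces 6 | a; write a = 6s. Then gcd(6s, 6·2166) = 6·gcd(s, 2166), so need gcd(s, 2166) = 1.
6s > 132 gives s ≥ 23. The least s ≥ 23 coprime to 2166 is 23, so a = 6·23 = 138.

138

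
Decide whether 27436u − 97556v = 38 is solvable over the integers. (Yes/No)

By Bézout, 27436u − 97556v = 38 has integer solutions iff gcd(27436, 97556) | 38.
Euclid: 97556 = 3·27436 + 15248; 27436 = 1·15248 + 12188; 15248 = 1·12188 + 3060; 12188 = 3·3060 + 3008; 3060 = 1·3008 + 52; 3008 = 57·52 + 44; 52 = 1·44 + 8; 44 = 5·8 + 4; 8 = 2·4 + 0. gcd = 4; 38 mod 4 = 2. No.

No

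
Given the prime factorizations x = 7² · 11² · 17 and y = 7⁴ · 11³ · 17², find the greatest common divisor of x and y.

100793

min exponent per shared prime: 7² · 11² · 17 = 100793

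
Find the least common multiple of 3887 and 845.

gcd first: 3887 = 4·845 + 507; 845 = 1·507 + 338; 507 = 1·338 + 169; 338 = 2·169 + 0 → gcd = 169
lcm = 3887·845/gcd = 3284515/169 = 19435

19435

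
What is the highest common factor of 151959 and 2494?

1

Euclid: 151959 = 60·2494 + 2319; 2494 = 1·2319 + 175; 2319 = 13·175 + 44; 175 = 3·44 + 43; 44 = 1·43 + 1; 43 = 43·1 + 0. Last nonzero remainder: 1.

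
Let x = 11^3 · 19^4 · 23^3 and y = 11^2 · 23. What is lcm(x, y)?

max exponent per prime: 11^3 · 19^4 · 23^3 = 2110454372917

2110454372917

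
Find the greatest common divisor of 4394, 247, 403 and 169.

4394 = 2 · 13³; 247 = 13 · 19; 403 = 13 · 31; 169 = 13²
gcd takes min exponent of each prime: 13 = 13

13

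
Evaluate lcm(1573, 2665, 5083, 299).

126083815

1573 = 11² · 13; 2665 = 5 · 13 · 41; 5083 = 13 · 17 · 23; 299 = 13 · 23
lcm takes max exponent of each prime: 5 · 11² · 13 · 17 · 23 · 41 = 126083815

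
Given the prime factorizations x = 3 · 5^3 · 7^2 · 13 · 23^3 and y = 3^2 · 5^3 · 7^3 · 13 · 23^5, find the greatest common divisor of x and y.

2906392125

min exponent per shared prime: 3 · 5^3 · 7^2 · 13 · 23^3 = 2906392125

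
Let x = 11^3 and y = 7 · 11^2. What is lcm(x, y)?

max exponent per prime: 7 · 11^3 = 9317

9317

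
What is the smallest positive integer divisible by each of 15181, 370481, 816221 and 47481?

15181 = 17 · 19 · 47; 370481 = 17 · 19 · 31 · 37; 816221 = 7 · 17 · 19³; 47481 = 3 · 7² · 17 · 19
lcm takes max exponent of each prime: 3 · 7² · 17 · 19³ · 31 · 37 · 47 = 924034815669

924034815669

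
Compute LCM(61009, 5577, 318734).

3797078142

61009 = 13² · 19²; 5577 = 3 · 11 · 13²; 318734 = 2 · 13² · 23 · 41
lcm takes max exponent of each prime: 2 · 3 · 11 · 13² · 19² · 23 · 41 = 3797078142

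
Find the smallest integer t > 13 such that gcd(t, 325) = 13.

26

gcd(t, 325) = 13 forces 13 | t; write t = 13s. Then gcd(13s, 13·25) = 13·gcd(s, 25), so need gcd(s, 25) = 1.
13s > 13 gives s ≥ 2. The least s ≥ 2 coprime to 25 is 2, so t = 13·2 = 26.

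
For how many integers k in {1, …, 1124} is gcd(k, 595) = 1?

727

595 = 5·7·17. Inclusion–exclusion on these primes:
1124 − ⌊1124/5⌋ − ⌊1124/7⌋ − ⌊1124/17⌋ + ⌊1124/35⌋ + ⌊1124/85⌋ + ⌊1124/119⌋ − ⌊1124/595⌋ = 727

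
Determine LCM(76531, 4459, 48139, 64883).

61496561581

76531 = 7 · 13 · 29²; 4459 = 7³ · 13; 48139 = 7 · 13 · 23²; 64883 = 7 · 13 · 23 · 31
lcm takes max exponent of each prime: 7³ · 13 · 23² · 29² · 31 = 61496561581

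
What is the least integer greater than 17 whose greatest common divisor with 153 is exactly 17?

153 = 17·9. Any a with gcd(a, 153) = 17 is a multiple of 17, say 17s, with s coprime to 9.
Need s > 17/17, so s ≥ 2. First s ≥ 2 with gcd(s, 9) = 1 is s = 2. Thus a = 17·2 = 34.

34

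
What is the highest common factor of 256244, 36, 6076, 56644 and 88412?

4

gcd(256244, 36): 256244 = 7117·36 + 32; 36 = 1·32 + 4; 32 = 8·4 + 0 → 4
gcd(4, 6076): 6076 = 1519·4 + 0 → 4
gcd(4, 56644): 56644 = 14161·4 + 0 → 4
gcd(4, 88412): 88412 = 22103·4 + 0 → 4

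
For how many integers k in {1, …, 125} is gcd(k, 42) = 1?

Prime factors of 42: 2, 3, 7. Count integers ≤ 125 divisible by none of them.
By inclusion–exclusion: 125 − ⌊125/2⌋ − ⌊125/3⌋ − ⌊125/7⌋ + ⌊125/6⌋ + ⌊125/14⌋ + ⌊125/21⌋ − ⌊125/42⌋ = 36.

36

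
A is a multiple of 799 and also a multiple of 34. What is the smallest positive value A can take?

799 = 17 · 47; 34 = 2 · 17
max exponents: 2 · 17 · 47 = 1598

1598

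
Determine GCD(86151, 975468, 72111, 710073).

gcd(86151, 975468): 975468 = 11·86151 + 27807; 86151 = 3·27807 + 2730; 27807 = 10·2730 + 507; 2730 = 5·507 + 195; 507 = 2·195 + 117; 195 = 1·117 + 78; 117 = 1·78 + 39; 78 = 2·39 + 0 → 39
gcd(39, 72111): 72111 = 1849·39 + 0 → 39
gcd(39, 710073): 710073 = 18207·39 + 0 → 39

39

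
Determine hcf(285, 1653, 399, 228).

57

285 = 3 · 5 · 19; 1653 = 3 · 19 · 29; 399 = 3 · 7 · 19; 228 = 2² · 3 · 19
gcd takes min exponent of each prime: 3 · 19 = 57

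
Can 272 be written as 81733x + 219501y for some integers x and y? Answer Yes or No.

Yes

gcd(81733, 219501): 219501 = 2·81733 + 56035; 81733 = 1·56035 + 25698; 56035 = 2·25698 + 4639; 25698 = 5·4639 + 2503; 4639 = 1·2503 + 2136; 2503 = 1·2136 + 367; 2136 = 5·367 + 301; 367 = 1·301 + 66; 301 = 4·66 + 37; 66 = 1·37 + 29; 37 = 1·29 + 8; 29 = 3·8 + 5; 8 = 1·5 + 3; 5 = 1·3 + 2; 3 = 1·2 + 1; 2 = 2·1 + 0 → 1
1 divides 272, so a solution exists.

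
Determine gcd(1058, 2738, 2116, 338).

2

gcd(1058, 2738): 2738 = 2·1058 + 622; 1058 = 1·622 + 436; 622 = 1·436 + 186; 436 = 2·186 + 64; 186 = 2·64 + 58; 64 = 1·58 + 6; 58 = 9·6 + 4; 6 = 1·4 + 2; 4 = 2·2 + 0 → 2
gcd(2, 2116): 2116 = 1058·2 + 0 → 2
gcd(2, 338): 338 = 169·2 + 0 → 2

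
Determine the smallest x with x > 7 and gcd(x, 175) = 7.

14

Multiples of 7 above 7: 7·2, 7·3, … . Need the cofactor coprime to 175/7 = 25.
Checking s = 2, 3, … the first with gcd(s, 25) = 1 is s = 2, giving 14.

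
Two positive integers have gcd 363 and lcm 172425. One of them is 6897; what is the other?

9075

Using uv = gcd(u,v)·lcm(u,v) = 363·172425 = 62590275, we get v = 62590275/6897 = 9075.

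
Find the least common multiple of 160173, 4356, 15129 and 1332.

130317393492

160173 = 3² · 13 · 37²; 4356 = 2² · 3² · 11²; 15129 = 3² · 41²; 1332 = 2² · 3² · 37
lcm takes max exponent of each prime: 2² · 3² · 11² · 13 · 37² · 41² = 130317393492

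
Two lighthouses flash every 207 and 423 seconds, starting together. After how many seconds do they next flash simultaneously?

gcd first: 423 = 2·207 + 9; 207 = 23·9 + 0 → gcd = 9
lcm = 207·423/gcd = 87561/9 = 9729

9729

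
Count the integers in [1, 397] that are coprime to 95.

302

Prime factors of 95: 5, 19. Count integers ≤ 397 divisible by none of them.
By inclusion–exclusion: 397 − ⌊397/5⌋ − ⌊397/19⌋ + ⌊397/95⌋ = 302.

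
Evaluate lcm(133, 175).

3325

133 = 7 · 19; 175 = 5² · 7
max exponents: 5² · 7 · 19 = 3325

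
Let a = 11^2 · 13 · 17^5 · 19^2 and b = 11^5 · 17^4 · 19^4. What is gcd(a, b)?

min exponent per shared prime: 11^2 · 17^4 · 19^2 = 3648280801

3648280801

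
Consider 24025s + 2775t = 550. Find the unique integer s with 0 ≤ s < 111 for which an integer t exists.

Euclid: 24025 = 8·2775 + 1825; 2775 = 1·1825 + 950; 1825 = 1·950 + 875; 950 = 1·875 + 75; 875 = 11·75 + 50; 75 = 1·50 + 25; 50 = 2·25 + 0 → gcd = 25; 550 = 25·22.
Back-substitution yields 24025·(-38) + 2775·(329) = 25, so one solution is s = -38·22 = -836, t = 329·22 = 7238.
Solutions in s differ by 2775/25 = 111; the one in [0, 111) is -836 mod 111 = 52.

52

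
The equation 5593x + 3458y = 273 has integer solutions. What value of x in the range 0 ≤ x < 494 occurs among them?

39

Euclid: 5593 = 1·3458 + 2135; 3458 = 1·2135 + 1323; 2135 = 1·1323 + 812; 1323 = 1·812 + 511; 812 = 1·511 + 301; 511 = 1·301 + 210; 301 = 1·210 + 91; 210 = 2·91 + 28; 91 = 3·28 + 7; 28 = 4·7 + 0 → gcd = 7; 273 = 7·39.
Back-substitution yields 5593·(115) + 3458·(-186) = 7, so one solution is x = 115·39 = 4485, y = -186·39 = -7254.
Solutions in x differ by 3458/7 = 494; the one in [0, 494) is 4485 mod 494 = 39.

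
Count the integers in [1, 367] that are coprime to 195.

181

195 = 3·5·13. Inclusion–exclusion on these primes:
367 − ⌊367/3⌋ − ⌊367/5⌋ − ⌊367/13⌋ + ⌊367/15⌋ + ⌊367/39⌋ + ⌊367/65⌋ − ⌊367/195⌋ = 181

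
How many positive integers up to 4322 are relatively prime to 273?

273 = 3·7·13. Inclusion–exclusion on these primes:
4322 − ⌊4322/3⌋ − ⌊4322/7⌋ − ⌊4322/13⌋ + ⌊4322/21⌋ + ⌊4322/39⌋ + ⌊4322/91⌋ − ⌊4322/273⌋ = 2280

2280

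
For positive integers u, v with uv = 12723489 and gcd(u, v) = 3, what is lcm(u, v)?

Since gcd(u,v)·lcm(u,v) = uv, lcm = 12723489/3 = 4241163.

4241163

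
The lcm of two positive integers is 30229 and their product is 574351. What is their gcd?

gcd·lcm = product, so gcd = 574351/30229 = 19.

19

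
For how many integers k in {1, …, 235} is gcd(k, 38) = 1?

Prime factors of 38: 2, 19. Count integers ≤ 235 divisible by none of them.
By inclusion–exclusion: 235 − ⌊235/2⌋ − ⌊235/19⌋ + ⌊235/38⌋ = 112.

112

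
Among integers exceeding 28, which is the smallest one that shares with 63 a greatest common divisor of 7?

35

gcd(k, 63) = 7 forces 7 | k; write k = 7s. Then gcd(7s, 7·9) = 7·gcd(s, 9), so need gcd(s, 9) = 1.
7s > 28 gives s ≥ 5. The least s ≥ 5 coprime to 9 is 5, so k = 7·5 = 35.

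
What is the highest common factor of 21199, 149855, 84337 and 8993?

gcd(21199, 149855): 149855 = 7·21199 + 1462; 21199 = 14·1462 + 731; 1462 = 2·731 + 0 → 731
gcd(731, 84337): 84337 = 115·731 + 272; 731 = 2·272 + 187; 272 = 1·187 + 85; 187 = 2·85 + 17; 85 = 5·17 + 0 → 17
gcd(17, 8993): 8993 = 529·17 + 0 → 17

17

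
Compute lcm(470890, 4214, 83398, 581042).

102164245898330

470890 = 2 · 5 · 7² · 31²; 4214 = 2 · 7² · 43; 83398 = 2 · 7² · 23 · 37; 581042 = 2 · 7⁴ · 11²
lcm takes max exponent of each prime: 2 · 5 · 7⁴ · 11² · 23 · 31² · 37 · 43 = 102164245898330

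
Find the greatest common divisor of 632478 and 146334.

632478 = 2 · 3 · 7 · 11 · 37²
146334 = 2 · 3 · 29³
Common: 2 · 3 = 6

6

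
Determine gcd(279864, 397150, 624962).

338

gcd(279864, 397150): 397150 = 1·279864 + 117286; 279864 = 2·117286 + 45292; 117286 = 2·45292 + 26702; 45292 = 1·26702 + 18590; 26702 = 1·18590 + 8112; 18590 = 2·8112 + 2366; 8112 = 3·2366 + 1014; 2366 = 2·1014 + 338; 1014 = 3·338 + 0 → 338
gcd(338, 624962): 624962 = 1849·338 + 0 → 338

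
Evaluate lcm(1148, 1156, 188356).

1148 = 2² · 7 · 41; 1156 = 2² · 17²; 188356 = 2² · 7² · 31²
lcm takes max exponent of each prime: 2² · 7² · 17² · 31² · 41 = 2231830244

2231830244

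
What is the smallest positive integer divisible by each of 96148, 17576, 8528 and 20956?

82609977008

96148 = 2² · 13 · 43²; 17576 = 2³ · 13³; 8528 = 2⁴ · 13 · 41; 20956 = 2² · 13² · 31
lcm takes max exponent of each prime: 2⁴ · 13³ · 31 · 41 · 43² = 82609977008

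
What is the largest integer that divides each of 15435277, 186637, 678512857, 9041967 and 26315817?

gcd(15435277, 186637): 15435277 = 82·186637 + 131043; 186637 = 1·131043 + 55594; 131043 = 2·55594 + 19855; 55594 = 2·19855 + 15884; 19855 = 1·15884 + 3971; 15884 = 4·3971 + 0 → 3971
gcd(3971, 678512857): 678512857 = 170867·3971 + 0 → 3971
gcd(3971, 9041967): 9041967 = 2277·3971 + 0 → 3971
gcd(3971, 26315817): 26315817 = 6627·3971 + 0 → 3971

3971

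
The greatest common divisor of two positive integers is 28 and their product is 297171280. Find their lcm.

Since gcd(u,v)·lcm(u,v) = uv, lcm = 297171280/28 = 10613260.

10613260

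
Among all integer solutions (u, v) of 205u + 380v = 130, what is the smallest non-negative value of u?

34

Reduce mod 380: 205u ≡ 130 (mod 380). With g = gcd(205, 380) = 5 dividing 130, divide through: 41u ≡ 26 (mod 76).
Since gcd(41, 76) = 1, u ≡ 26·(41)⁻¹ ≡ 34 (mod 76). Smallest non-negative: 34.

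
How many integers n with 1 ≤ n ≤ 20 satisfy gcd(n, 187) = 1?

18

187 = 11·17. Inclusion–exclusion on these primes:
20 − ⌊20/11⌋ − ⌊20/17⌋ + ⌊20/187⌋ = 18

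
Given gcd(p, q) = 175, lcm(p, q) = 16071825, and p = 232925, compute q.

p·q = gcd·lcm = 175·16071825 = 2812569375, so q = 2812569375/232925 = 12075.

12075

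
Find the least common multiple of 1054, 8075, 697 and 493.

lcm(1054, 8075) = 1054·8075/gcd = 8511050/17 = 500650
lcm(500650, 697) = 500650·697/gcd = 348953050/17 = 20526650
lcm(20526650, 493) = 20526650·493/gcd = 10119638450/17 = 595272850

595272850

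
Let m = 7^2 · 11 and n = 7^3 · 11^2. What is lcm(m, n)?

41503

max exponent per prime: 7^3 · 11^2 = 41503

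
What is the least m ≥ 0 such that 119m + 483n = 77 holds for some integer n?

25

gcd(119, 483) = 7 (Euclid: 483 = 4·119 + 7; 119 = 17·7 + 0), and 7 | 77.
Extended Euclid: 119·(-4) + 483·(1) = 7. Scale by 11: m₀ = -44.
General solution m = m₀ + 69t; reducing mod 69 gives m = 25 (and n = -6).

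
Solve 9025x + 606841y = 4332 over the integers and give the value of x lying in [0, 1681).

Reduce mod 606841: 9025x ≡ 4332 (mod 606841). With g = gcd(9025, 606841) = 361 dividing 4332, divide through: 25x ≡ 12 (mod 1681).
Since gcd(25, 1681) = 1, x ≡ 12·(25)⁻¹ ≡ 1547 (mod 1681). Smallest non-negative: 1547.

1547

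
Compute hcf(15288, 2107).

49

Euclid: 15288 = 7·2107 + 539; 2107 = 3·539 + 490; 539 = 1·490 + 49; 490 = 10·49 + 0. Last nonzero remainder: 49.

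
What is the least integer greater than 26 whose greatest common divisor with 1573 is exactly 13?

Multiples of 13 above 26: 13·3, 13·4, … . Need the cofactor coprime to 1573/13 = 121.
Checking s = 3, 4, … the first with gcd(s, 121) = 1 is s = 3, giving 39.

39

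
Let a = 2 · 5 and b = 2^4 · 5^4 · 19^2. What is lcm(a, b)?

max exponent per prime: 2^4 · 5^4 · 19^2 = 3610000

3610000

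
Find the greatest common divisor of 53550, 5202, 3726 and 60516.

18

gcd(53550, 5202): 53550 = 10·5202 + 1530; 5202 = 3·1530 + 612; 1530 = 2·612 + 306; 612 = 2·306 + 0 → 306
gcd(306, 3726): 3726 = 12·306 + 54; 306 = 5·54 + 36; 54 = 1·36 + 18; 36 = 2·18 + 0 → 18
gcd(18, 60516): 60516 = 3362·18 + 0 → 18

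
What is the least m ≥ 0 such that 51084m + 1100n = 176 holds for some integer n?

14

gcd(51084, 1100) = 44 (Euclid: 51084 = 46·1100 + 484; 1100 = 2·484 + 132; 484 = 3·132 + 88; 132 = 1·88 + 44; 88 = 2·44 + 0), and 44 | 176.
Extended Euclid: 51084·(-9) + 1100·(418) = 44. Scale by 4: m₀ = -36.
General solution m = m₀ + 25t; reducing mod 25 gives m = 14 (and n = -650).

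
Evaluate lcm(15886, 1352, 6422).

15886 = 2 · 13² · 47; 1352 = 2³ · 13²; 6422 = 2 · 13² · 19
lcm takes max exponent of each prime: 2³ · 13² · 19 · 47 = 1207336

1207336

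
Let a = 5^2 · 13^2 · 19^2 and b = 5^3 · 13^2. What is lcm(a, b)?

7626125

max exponent per prime: 5^3 · 13^2 · 19^2 = 7626125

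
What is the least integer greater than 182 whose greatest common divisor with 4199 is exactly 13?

gcd(k, 4199) = 13 forces 13 | k; write k = 13s. Then gcd(13s, 13·323) = 13·gcd(s, 323), so need gcd(s, 323) = 1.
13s > 182 gives s ≥ 15. The least s ≥ 15 coprime to 323 is 15, so k = 13·15 = 195.

195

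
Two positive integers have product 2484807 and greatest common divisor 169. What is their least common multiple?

14703

gcd·lcm = product, so lcm = 2484807/169 = 14703.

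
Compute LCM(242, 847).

gcd first: 847 = 3·242 + 121; 242 = 2·121 + 0 → gcd = 121
lcm = 242·847/gcd = 204974/121 = 1694

1694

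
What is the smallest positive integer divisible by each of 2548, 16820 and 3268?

2548 = 2² · 7² · 13; 16820 = 2² · 5 · 29²; 3268 = 2² · 19 · 43
lcm takes max exponent of each prime: 2² · 5 · 7² · 13 · 19 · 29² · 43 = 8753615780

8753615780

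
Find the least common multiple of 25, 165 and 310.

25 = 5²; 165 = 3 · 5 · 11; 310 = 2 · 5 · 31
lcm takes max exponent of each prime: 2 · 3 · 5² · 11 · 31 = 51150

51150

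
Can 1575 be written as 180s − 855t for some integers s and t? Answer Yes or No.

Yes

By Bézout, 180s − 855t = 1575 has integer solutions iff gcd(180, 855) | 1575.
Euclid: 855 = 4·180 + 135; 180 = 1·135 + 45; 135 = 3·45 + 0. gcd = 45; 1575 mod 45 = 0. Yes.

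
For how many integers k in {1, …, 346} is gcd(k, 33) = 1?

210

Prime factors of 33: 3, 11. Count integers ≤ 346 divisible by none of them.
By inclusion–exclusion: 346 − ⌊346/3⌋ − ⌊346/11⌋ + ⌊346/33⌋ = 210.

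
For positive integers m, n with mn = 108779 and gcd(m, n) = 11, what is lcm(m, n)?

For any two positive integers, gcd × lcm equals their product. Hence lcm = 108779 / 11 = 9889.

9889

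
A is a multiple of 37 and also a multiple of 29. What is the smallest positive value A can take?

1073

gcd first: 37 = 1·29 + 8; 29 = 3·8 + 5; 8 = 1·5 + 3; 5 = 1·3 + 2; 3 = 1·2 + 1; 2 = 2·1 + 0 → gcd = 1
lcm = 37·29/gcd = 1073/1 = 1073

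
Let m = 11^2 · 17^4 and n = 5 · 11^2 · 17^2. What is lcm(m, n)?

50530205

max exponent per prime: 5 · 11^2 · 17^4 = 50530205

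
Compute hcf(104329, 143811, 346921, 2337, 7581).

104329 = 17² · 19²; 143811 = 3² · 19 · 29²; 346921 = 19² · 31²; 2337 = 3 · 19 · 41; 7581 = 3 · 7 · 19²
gcd takes min exponent of each prime: 19 = 19

19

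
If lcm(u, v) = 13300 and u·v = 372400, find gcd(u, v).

From gcd × lcm = uv: gcd = 372400 / 13300 = 28.

28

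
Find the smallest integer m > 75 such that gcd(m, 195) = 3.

81

Multiples of 3 above 75: 3·26, 3·27, … . Need the cofactor coprime to 195/3 = 65.
Checking s = 26, 27, … the first with gcd(s, 65) = 1 is s = 27, giving 81.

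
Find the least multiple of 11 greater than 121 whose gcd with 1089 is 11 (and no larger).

143

Multiples of 11 above 121: 11·12, 11·13, … . Need the cofactor coprime to 1089/11 = 99.
Checking s = 12, 13, … the first with gcd(s, 99) = 1 is s = 13, giving 143.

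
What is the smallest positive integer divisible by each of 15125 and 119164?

1802355500

gcd first: 119164 = 7·15125 + 13289; 15125 = 1·13289 + 1836; 13289 = 7·1836 + 437; 1836 = 4·437 + 88; 437 = 4·88 + 85; 88 = 1·85 + 3; 85 = 28·3 + 1; 3 = 3·1 + 0 → gcd = 1
lcm = 15125·119164/gcd = 1802355500/1 = 1802355500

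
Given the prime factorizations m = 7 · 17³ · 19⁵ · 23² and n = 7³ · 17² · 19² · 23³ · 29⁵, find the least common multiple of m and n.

max exponent per prime: 7³ · 17³ · 19⁵ · 23³ · 29⁵ = 1041315628443129829925303

1041315628443129829925303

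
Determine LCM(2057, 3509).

59653

2057 = 11² · 17; 3509 = 11² · 29
max exponents: 11² · 17 · 29 = 59653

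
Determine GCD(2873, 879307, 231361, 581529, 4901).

169

gcd(2873, 879307): 879307 = 306·2873 + 169; 2873 = 17·169 + 0 → 169
gcd(169, 231361): 231361 = 1369·169 + 0 → 169
gcd(169, 581529): 581529 = 3441·169 + 0 → 169
gcd(169, 4901): 4901 = 29·169 + 0 → 169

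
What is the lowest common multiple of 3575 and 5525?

gcd first: 5525 = 1·3575 + 1950; 3575 = 1·1950 + 1625; 1950 = 1·1625 + 325; 1625 = 5·325 + 0 → gcd = 325
lcm = 3575·5525/gcd = 19751875/325 = 60775

60775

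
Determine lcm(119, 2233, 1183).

119 = 7 · 17; 2233 = 7 · 11 · 29; 1183 = 7 · 13²
lcm takes max exponent of each prime: 7 · 11 · 13² · 17 · 29 = 6415409

6415409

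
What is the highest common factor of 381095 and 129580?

Euclid: 381095 = 2·129580 + 121935; 129580 = 1·121935 + 7645; 121935 = 15·7645 + 7260; 7645 = 1·7260 + 385; 7260 = 18·385 + 330; 385 = 1·330 + 55; 330 = 6·55 + 0. Last nonzero remainder: 55.

55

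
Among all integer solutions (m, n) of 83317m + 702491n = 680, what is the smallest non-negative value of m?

22664

Reduce mod 702491: 83317m ≡ 680 (mod 702491). With g = gcd(83317, 702491) = 17 dividing 680, divide through: 4901m ≡ 40 (mod 41323).
Since gcd(4901, 41323) = 1, m ≡ 40·(4901)⁻¹ ≡ 22664 (mod 41323). Smallest non-negative: 22664.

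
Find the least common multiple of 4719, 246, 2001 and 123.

258100986

4719 = 3 · 11² · 13; 246 = 2 · 3 · 41; 2001 = 3 · 23 · 29; 123 = 3 · 41
lcm takes max exponent of each prime: 2 · 3 · 11² · 13 · 23 · 29 · 41 = 258100986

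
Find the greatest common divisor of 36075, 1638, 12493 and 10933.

13

36075 = 3 · 5² · 13 · 37; 1638 = 2 · 3² · 7 · 13; 12493 = 13 · 31²; 10933 = 13 · 29²
gcd takes min exponent of each prime: 13 = 13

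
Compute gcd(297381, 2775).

297381 = 3 · 7³ · 17²
2775 = 3 · 5² · 37
Common: 3 = 3

3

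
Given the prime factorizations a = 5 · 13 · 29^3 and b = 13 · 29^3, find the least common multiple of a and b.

max exponent per prime: 5 · 13 · 29^3 = 1585285

1585285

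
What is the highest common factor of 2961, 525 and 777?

2961 = 3² · 7 · 47; 525 = 3 · 5² · 7; 777 = 3 · 7 · 37
gcd takes min exponent of each prime: 3 · 7 = 21

21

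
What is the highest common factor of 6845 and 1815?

Euclid: 6845 = 3·1815 + 1400; 1815 = 1·1400 + 415; 1400 = 3·415 + 155; 415 = 2·155 + 105; 155 = 1·105 + 50; 105 = 2·50 + 5; 50 = 10·5 + 0. Last nonzero remainder: 5.

5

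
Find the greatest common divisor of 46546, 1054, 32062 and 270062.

gcd(46546, 1054): 46546 = 44·1054 + 170; 1054 = 6·170 + 34; 170 = 5·34 + 0 → 34
gcd(34, 32062): 32062 = 943·34 + 0 → 34
gcd(34, 270062): 270062 = 7943·34 + 0 → 34

34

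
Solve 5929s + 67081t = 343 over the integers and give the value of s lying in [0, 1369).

Reduce mod 67081: 5929s ≡ 343 (mod 67081). With g = gcd(5929, 67081) = 49 dividing 343, divide through: 121s ≡ 7 (mod 1369).
Since gcd(121, 1369) = 1, s ≡ 7·(121)⁻¹ ≡ 34 (mod 1369). Smallest non-negative: 34.

34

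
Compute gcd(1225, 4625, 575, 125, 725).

25

gcd(1225, 4625): 4625 = 3·1225 + 950; 1225 = 1·950 + 275; 950 = 3·275 + 125; 275 = 2·125 + 25; 125 = 5·25 + 0 → 25
gcd(25, 575): 575 = 23·25 + 0 → 25
gcd(25, 125): 125 = 5·25 + 0 → 25
gcd(25, 725): 725 = 29·25 + 0 → 25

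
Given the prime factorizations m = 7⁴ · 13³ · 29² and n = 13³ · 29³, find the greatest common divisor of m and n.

1847677

min exponent per shared prime: 13³ · 29² = 1847677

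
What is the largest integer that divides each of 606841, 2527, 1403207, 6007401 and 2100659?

361

gcd(606841, 2527): 606841 = 240·2527 + 361; 2527 = 7·361 + 0 → 361
gcd(361, 1403207): 1403207 = 3887·361 + 0 → 361
gcd(361, 6007401): 6007401 = 16641·361 + 0 → 361
gcd(361, 2100659): 2100659 = 5819·361 + 0 → 361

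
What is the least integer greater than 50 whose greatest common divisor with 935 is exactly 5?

60

Multiples of 5 above 50: 5·11, 5·12, … . Need the cofactor coprime to 935/5 = 187.
Checking s = 11, 12, … the first with gcd(s, 187) = 1 is s = 12, giving 60.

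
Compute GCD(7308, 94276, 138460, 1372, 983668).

7308 = 2² · 3² · 7 · 29; 94276 = 2² · 7² · 13 · 37; 138460 = 2² · 5 · 7 · 23 · 43; 1372 = 2² · 7³; 983668 = 2² · 7 · 19 · 43²
gcd takes min exponent of each prime: 2² · 7 = 28

28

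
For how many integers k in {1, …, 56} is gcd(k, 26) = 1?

26

Prime factors of 26: 2, 13. Count integers ≤ 56 divisible by none of them.
By inclusion–exclusion: 56 − ⌊56/2⌋ − ⌊56/13⌋ + ⌊56/26⌋ = 26.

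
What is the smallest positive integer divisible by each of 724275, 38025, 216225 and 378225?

lcm(724275, 38025) = 724275·38025/gcd = 27540556875/225 = 122402475
lcm(122402475, 216225) = 122402475·216225/gcd = 26466475156875/225 = 117628778475
lcm(117628778475, 378225) = 117628778475·378225/gcd = 44490144738706875/225 = 197733976616475

197733976616475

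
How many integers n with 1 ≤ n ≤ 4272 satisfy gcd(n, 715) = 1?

2868

Prime factors of 715: 5, 11, 13. Count integers ≤ 4272 divisible by none of them.
By inclusion–exclusion: 4272 − ⌊4272/5⌋ − ⌊4272/11⌋ − ⌊4272/13⌋ + ⌊4272/55⌋ + ⌊4272/65⌋ + ⌊4272/143⌋ − ⌊4272/715⌋ = 2868.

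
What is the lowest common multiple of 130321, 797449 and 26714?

21303052586

130321 = 19⁴; 797449 = 19² · 47²; 26714 = 2 · 19² · 37
lcm takes max exponent of each prime: 2 · 19⁴ · 37 · 47² = 21303052586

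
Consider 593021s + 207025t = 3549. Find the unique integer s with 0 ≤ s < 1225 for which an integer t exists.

819

Euclid: 593021 = 2·207025 + 178971; 207025 = 1·178971 + 28054; 178971 = 6·28054 + 10647; 28054 = 2·10647 + 6760; 10647 = 1·6760 + 3887; 6760 = 1·3887 + 2873; 3887 = 1·2873 + 1014; 2873 = 2·1014 + 845; 1014 = 1·845 + 169; 845 = 5·169 + 0 → gcd = 169; 3549 = 169·21.
Back-substitution yields 593021·(214) + 207025·(-613) = 169, so one solution is s = 214·21 = 4494, t = -613·21 = -12873.
Solutions in s differ by 207025/169 = 1225; the one in [0, 1225) is 4494 mod 1225 = 819.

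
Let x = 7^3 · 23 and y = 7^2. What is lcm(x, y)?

max exponent per prime: 7^3 · 23 = 7889

7889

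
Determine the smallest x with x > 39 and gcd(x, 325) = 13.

gcd(x, 325) = 13 forces 13 | x; write x = 13s. Then gcd(13s, 13·25) = 13·gcd(s, 25), so need gcd(s, 25) = 1.
13s > 39 gives s ≥ 4. The least s ≥ 4 coprime to 25 is 4, so x = 13·4 = 52.

52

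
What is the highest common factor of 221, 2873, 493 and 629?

gcd(221, 2873): 2873 = 13·221 + 0 → 221
gcd(221, 493): 493 = 2·221 + 51; 221 = 4·51 + 17; 51 = 3·17 + 0 → 17
gcd(17, 629): 629 = 37·17 + 0 → 17

17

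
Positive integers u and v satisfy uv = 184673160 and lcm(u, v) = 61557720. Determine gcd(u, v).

3

From gcd × lcm = uv: gcd = 184673160 / 61557720 = 3.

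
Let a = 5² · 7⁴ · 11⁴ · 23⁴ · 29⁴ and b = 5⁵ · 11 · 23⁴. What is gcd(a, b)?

76956275

min exponent per shared prime: 5² · 11 · 23⁴ = 76956275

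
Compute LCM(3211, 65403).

3211 = 13² · 19; 65403 = 3² · 13² · 43
max exponents: 3² · 13² · 19 · 43 = 1242657

1242657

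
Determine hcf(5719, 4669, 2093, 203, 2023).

7

gcd(5719, 4669): 5719 = 1·4669 + 1050; 4669 = 4·1050 + 469; 1050 = 2·469 + 112; 469 = 4·112 + 21; 112 = 5·21 + 7; 21 = 3·7 + 0 → 7
gcd(7, 2093): 2093 = 299·7 + 0 → 7
gcd(7, 203): 203 = 29·7 + 0 → 7
gcd(7, 2023): 2023 = 289·7 + 0 → 7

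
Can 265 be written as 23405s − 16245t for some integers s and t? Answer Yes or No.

Yes

By Bézout, 23405s − 16245t = 265 has integer solutions iff gcd(23405, 16245) | 265.
Euclid: 23405 = 1·16245 + 7160; 16245 = 2·7160 + 1925; 7160 = 3·1925 + 1385; 1925 = 1·1385 + 540; 1385 = 2·540 + 305; 540 = 1·305 + 235; 305 = 1·235 + 70; 235 = 3·70 + 25; 70 = 2·25 + 20; 25 = 1·20 + 5; 20 = 4·5 + 0. gcd = 5; 265 mod 5 = 0. Yes.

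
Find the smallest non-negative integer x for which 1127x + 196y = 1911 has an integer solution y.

Euclid: 1127 = 5·196 + 147; 196 = 1·147 + 49; 147 = 3·49 + 0 → gcd = 49; 1911 = 49·39.
Back-substitution yields 1127·(-1) + 196·(6) = 49, so one solution is x = -1·39 = -39, y = 6·39 = 234.
Solutions in x differ by 196/49 = 4; the one in [0, 4) is -39 mod 4 = 1.

1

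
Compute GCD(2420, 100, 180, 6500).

20

2420 = 2² · 5 · 11²; 100 = 2² · 5²; 180 = 2² · 3² · 5; 6500 = 2² · 5³ · 13
gcd takes min exponent of each prime: 2² · 5 = 20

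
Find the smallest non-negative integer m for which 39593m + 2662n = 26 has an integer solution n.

1090

gcd(39593, 2662) = 1 (Euclid: 39593 = 14·2662 + 2325; 2662 = 1·2325 + 337; 2325 = 6·337 + 303; 337 = 1·303 + 34; 303 = 8·34 + 31; 34 = 1·31 + 3; 31 = 10·3 + 1; 3 = 3·1 + 0), and 1 | 26.
Extended Euclid: 39593·(861) + 2662·(-12806) = 1. Scale by 26: m₀ = 22386.
General solution m = m₀ + 2662t; reducing mod 2662 gives m = 1090 (and n = -16212).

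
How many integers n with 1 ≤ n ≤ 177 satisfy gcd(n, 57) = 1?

112

Prime factors of 57: 3, 19. Count integers ≤ 177 divisible by none of them.
By inclusion–exclusion: 177 − ⌊177/3⌋ − ⌊177/19⌋ + ⌊177/57⌋ = 112.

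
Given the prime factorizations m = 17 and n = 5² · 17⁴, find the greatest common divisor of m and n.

17

min exponent per shared prime: 17 = 17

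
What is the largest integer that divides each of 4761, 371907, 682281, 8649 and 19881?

9

gcd(4761, 371907): 371907 = 78·4761 + 549; 4761 = 8·549 + 369; 549 = 1·369 + 180; 369 = 2·180 + 9; 180 = 20·9 + 0 → 9
gcd(9, 682281): 682281 = 75809·9 + 0 → 9
gcd(9, 8649): 8649 = 961·9 + 0 → 9
gcd(9, 19881): 19881 = 2209·9 + 0 → 9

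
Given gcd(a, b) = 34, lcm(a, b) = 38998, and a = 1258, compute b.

1054

a·b = gcd·lcm = 34·38998 = 1325932, so b = 1325932/1258 = 1054.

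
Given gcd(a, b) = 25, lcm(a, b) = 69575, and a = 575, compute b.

a·b = gcd·lcm = 25·69575 = 1739375, so b = 1739375/575 = 3025.

3025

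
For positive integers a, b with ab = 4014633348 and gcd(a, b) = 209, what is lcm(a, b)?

Since gcd(a,b)·lcm(a,b) = ab, lcm = 4014633348/209 = 19208772.

19208772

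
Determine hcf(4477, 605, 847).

121

4477 = 11² · 37; 605 = 5 · 11²; 847 = 7 · 11²
gcd takes min exponent of each prime: 11² = 121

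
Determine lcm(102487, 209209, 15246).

102487 = 7 · 11⁴; 209209 = 7 · 11² · 13 · 19; 15246 = 2 · 3² · 7 · 11²
lcm takes max exponent of each prime: 2 · 3² · 7 · 11⁴ · 13 · 19 = 455657202

455657202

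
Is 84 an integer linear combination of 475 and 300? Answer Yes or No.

No

gcd(475, 300): 475 = 1·300 + 175; 300 = 1·175 + 125; 175 = 1·125 + 50; 125 = 2·50 + 25; 50 = 2·25 + 0 → 25
25 does not divide 84, so a solution does not exist.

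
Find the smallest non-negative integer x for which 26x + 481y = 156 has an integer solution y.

6

Reduce mod 481: 26x ≡ 156 (mod 481). With g = gcd(26, 481) = 13 dividing 156, divide through: 2x ≡ 12 (mod 37).
Since gcd(2, 37) = 1, x ≡ 12·(2)⁻¹ ≡ 6 (mod 37). Smallest non-negative: 6.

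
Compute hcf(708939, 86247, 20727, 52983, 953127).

63

gcd(708939, 86247): 708939 = 8·86247 + 18963; 86247 = 4·18963 + 10395; 18963 = 1·10395 + 8568; 10395 = 1·8568 + 1827; 8568 = 4·1827 + 1260; 1827 = 1·1260 + 567; 1260 = 2·567 + 126; 567 = 4·126 + 63; 126 = 2·63 + 0 → 63
gcd(63, 20727): 20727 = 329·63 + 0 → 63
gcd(63, 52983): 52983 = 841·63 + 0 → 63
gcd(63, 953127): 953127 = 15129·63 + 0 → 63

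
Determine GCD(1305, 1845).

45

1305 = 3² · 5 · 29
1845 = 3² · 5 · 41
Common: 3² · 5 = 45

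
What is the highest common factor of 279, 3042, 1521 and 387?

gcd(279, 3042): 3042 = 10·279 + 252; 279 = 1·252 + 27; 252 = 9·27 + 9; 27 = 3·9 + 0 → 9
gcd(9, 1521): 1521 = 169·9 + 0 → 9
gcd(9, 387): 387 = 43·9 + 0 → 9

9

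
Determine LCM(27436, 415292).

27436 = 2² · 19³; 415292 = 2² · 47³
max exponents: 2² · 19³ · 47³ = 2848487828

2848487828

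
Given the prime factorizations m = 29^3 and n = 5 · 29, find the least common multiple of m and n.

max exponent per prime: 5 · 29^3 = 121945

121945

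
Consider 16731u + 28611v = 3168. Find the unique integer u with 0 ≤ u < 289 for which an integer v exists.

19

gcd(16731, 28611) = 99 (Euclid: 28611 = 1·16731 + 11880; 16731 = 1·11880 + 4851; 11880 = 2·4851 + 2178; 4851 = 2·2178 + 495; 2178 = 4·495 + 198; 495 = 2·198 + 99; 198 = 2·99 + 0), and 99 | 3168.
Extended Euclid: 16731·(118) + 28611·(-69) = 99. Scale by 32: u₀ = 3776.
General solution u = u₀ + 289t; reducing mod 289 gives u = 19 (and v = -11).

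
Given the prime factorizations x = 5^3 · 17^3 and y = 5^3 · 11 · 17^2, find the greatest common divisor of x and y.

min exponent per shared prime: 5^3 · 17^2 = 36125

36125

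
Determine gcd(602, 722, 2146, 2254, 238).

2

602 = 2 · 7 · 43; 722 = 2 · 19²; 2146 = 2 · 29 · 37; 2254 = 2 · 7² · 23; 238 = 2 · 7 · 17
gcd takes min exponent of each prime: 2 = 2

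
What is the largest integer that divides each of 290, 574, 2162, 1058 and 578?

gcd(290, 574): 574 = 1·290 + 284; 290 = 1·284 + 6; 284 = 47·6 + 2; 6 = 3·2 + 0 → 2
gcd(2, 2162): 2162 = 1081·2 + 0 → 2
gcd(2, 1058): 1058 = 529·2 + 0 → 2
gcd(2, 578): 578 = 289·2 + 0 → 2

2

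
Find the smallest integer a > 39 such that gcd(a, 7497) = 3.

48

7497 = 3·2499. Any a with gcd(a, 7497) = 3 is a multiple of 3, say 3s, with s coprime to 2499.
Need s > 39/3, so s ≥ 14. First s ≥ 14 with gcd(s, 2499) = 1 is s = 16. Thus a = 3·16 = 48.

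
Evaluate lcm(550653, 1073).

590850669

gcd first: 550653 = 513·1073 + 204; 1073 = 5·204 + 53; 204 = 3·53 + 45; 53 = 1·45 + 8; 45 = 5·8 + 5; 8 = 1·5 + 3; 5 = 1·3 + 2; 3 = 1·2 + 1; 2 = 2·1 + 0 → gcd = 1
lcm = 550653·1073/gcd = 590850669/1 = 590850669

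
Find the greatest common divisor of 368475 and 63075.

75

Euclid: 368475 = 5·63075 + 53100; 63075 = 1·53100 + 9975; 53100 = 5·9975 + 3225; 9975 = 3·3225 + 300; 3225 = 10·300 + 225; 300 = 1·225 + 75; 225 = 3·75 + 0. Last nonzero remainder: 75.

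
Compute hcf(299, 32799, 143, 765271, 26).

13

gcd(299, 32799): 32799 = 109·299 + 208; 299 = 1·208 + 91; 208 = 2·91 + 26; 91 = 3·26 + 13; 26 = 2·13 + 0 → 13
gcd(13, 143): 143 = 11·13 + 0 → 13
gcd(13, 765271): 765271 = 58867·13 + 0 → 13
gcd(13, 26): 26 = 2·13 + 0 → 13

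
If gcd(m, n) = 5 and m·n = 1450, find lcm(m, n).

For any two positive integers, gcd × lcm equals their product. Hence lcm = 1450 / 5 = 290.

290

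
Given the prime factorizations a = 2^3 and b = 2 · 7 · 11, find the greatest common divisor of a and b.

min exponent per shared prime: 2 = 2

2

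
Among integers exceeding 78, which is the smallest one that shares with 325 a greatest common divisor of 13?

91

325 = 13·25. Any t with gcd(t, 325) = 13 is a multiple of 13, say 13s, with s coprime to 25.
Need s > 78/13, so s ≥ 7. First s ≥ 7 with gcd(s, 25) = 1 is s = 7. Thus t = 13·7 = 91.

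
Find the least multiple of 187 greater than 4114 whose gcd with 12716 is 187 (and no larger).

gcd(k, 12716) = 187 forces 187 | k; write k = 187s. Then gcd(187s, 187·68) = 187·gcd(s, 68), so need gcd(s, 68) = 1.
187s > 4114 gives s ≥ 23. The least s ≥ 23 coprime to 68 is 23, so k = 187·23 = 4301.

4301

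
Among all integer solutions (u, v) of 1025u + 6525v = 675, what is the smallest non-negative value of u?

198

gcd(1025, 6525) = 25 (Euclid: 6525 = 6·1025 + 375; 1025 = 2·375 + 275; 375 = 1·275 + 100; 275 = 2·100 + 75; 100 = 1·75 + 25; 75 = 3·25 + 0), and 25 | 675.
Extended Euclid: 1025·(-70) + 6525·(11) = 25. Scale by 27: u₀ = -1890.
General solution u = u₀ + 261t; reducing mod 261 gives u = 198 (and v = -31).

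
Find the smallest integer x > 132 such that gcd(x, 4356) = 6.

138

4356 = 6·726. Any x with gcd(x, 4356) = 6 is a multiple of 6, say 6s, with s coprime to 726.
Need s > 132/6, so s ≥ 23. First s ≥ 23 with gcd(s, 726) = 1 is s = 23. Thus x = 6·23 = 138.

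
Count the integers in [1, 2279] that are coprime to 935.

935 = 5·11·17. Inclusion–exclusion on these primes:
2279 − ⌊2279/5⌋ − ⌊2279/11⌋ − ⌊2279/17⌋ + ⌊2279/55⌋ + ⌊2279/85⌋ + ⌊2279/187⌋ − ⌊2279/935⌋ = 1560

1560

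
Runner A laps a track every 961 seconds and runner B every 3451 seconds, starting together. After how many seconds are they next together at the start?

961 = 31²; 3451 = 7 · 17 · 29
max exponents: 7 · 17 · 29 · 31² = 3316411

3316411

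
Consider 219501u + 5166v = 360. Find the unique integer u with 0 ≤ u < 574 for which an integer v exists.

Reduce mod 5166: 219501u ≡ 360 (mod 5166). With g = gcd(219501, 5166) = 9 dividing 360, divide through: 24389u ≡ 40 (mod 574).
Since gcd(24389, 574) = 1, u ≡ 40·(24389)⁻¹ ≡ 376 (mod 574). Smallest non-negative: 376.

376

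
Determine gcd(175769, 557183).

11

Euclid: 557183 = 3·175769 + 29876; 175769 = 5·29876 + 26389; 29876 = 1·26389 + 3487; 26389 = 7·3487 + 1980; 3487 = 1·1980 + 1507; 1980 = 1·1507 + 473; 1507 = 3·473 + 88; 473 = 5·88 + 33; 88 = 2·33 + 22; 33 = 1·22 + 11; 22 = 2·11 + 0. Last nonzero remainder: 11.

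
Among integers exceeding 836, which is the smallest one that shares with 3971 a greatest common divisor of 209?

1045

gcd(a, 3971) = 209 forces 209 | a; write a = 209s. Then gcd(209s, 209·19) = 209·gcd(s, 19), so need gcd(s, 19) = 1.
209s > 836 gives s ≥ 5. The least s ≥ 5 coprime to 19 is 5, so a = 209·5 = 1045.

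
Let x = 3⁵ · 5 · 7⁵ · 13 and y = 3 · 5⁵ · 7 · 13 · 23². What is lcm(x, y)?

max exponent per prime: 3⁵ · 5⁵ · 7⁵ · 13 · 23² = 87769883053125

87769883053125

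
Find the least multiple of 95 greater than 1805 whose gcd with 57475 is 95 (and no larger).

1995

Multiples of 95 above 1805: 95·20, 95·21, … . Need the cofactor coprime to 57475/95 = 605.
Checking s = 20, 21, … the first with gcd(s, 605) = 1 is s = 21, giving 1995.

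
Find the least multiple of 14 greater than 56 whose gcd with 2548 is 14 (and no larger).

70

gcd(t, 2548) = 14 forces 14 | t; write t = 14s. Then gcd(14s, 14·182) = 14·gcd(s, 182), so need gcd(s, 182) = 1.
14s > 56 gives s ≥ 5. The least s ≥ 5 coprime to 182 is 5, so t = 14·5 = 70.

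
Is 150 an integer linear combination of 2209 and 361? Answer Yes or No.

Yes

gcd(2209, 361): 2209 = 6·361 + 43; 361 = 8·43 + 17; 43 = 2·17 + 9; 17 = 1·9 + 8; 9 = 1·8 + 1; 8 = 8·1 + 0 → 1
1 divides 150, so a solution exists.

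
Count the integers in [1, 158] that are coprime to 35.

Prime factors of 35: 5, 7. Count integers ≤ 158 divisible by none of them.
By inclusion–exclusion: 158 − ⌊158/5⌋ − ⌊158/7⌋ + ⌊158/35⌋ = 109.

109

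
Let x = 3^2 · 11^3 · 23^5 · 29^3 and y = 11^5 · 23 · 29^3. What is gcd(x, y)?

min exponent per shared prime: 11^3 · 23 · 29^3 = 746620457

746620457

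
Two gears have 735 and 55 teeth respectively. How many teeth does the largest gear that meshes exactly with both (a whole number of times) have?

5

735 = 3 · 5 · 7²
55 = 5 · 11
Common: 5 = 5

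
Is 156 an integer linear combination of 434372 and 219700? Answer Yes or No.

Yes

By Bézout, 434372u + 219700v = 156 has integer solutions iff gcd(434372, 219700) | 156.
Euclid: 434372 = 1·219700 + 214672; 219700 = 1·214672 + 5028; 214672 = 42·5028 + 3496; 5028 = 1·3496 + 1532; 3496 = 2·1532 + 432; 1532 = 3·432 + 236; 432 = 1·236 + 196; 236 = 1·196 + 40; 196 = 4·40 + 36; 40 = 1·36 + 4; 36 = 9·4 + 0. gcd = 4; 156 mod 4 = 0. Yes.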